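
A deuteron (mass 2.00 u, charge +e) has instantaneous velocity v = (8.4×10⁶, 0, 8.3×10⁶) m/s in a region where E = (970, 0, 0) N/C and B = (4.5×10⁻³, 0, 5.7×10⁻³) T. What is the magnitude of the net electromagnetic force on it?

v×B = (0, -1.05×10⁴, 0) N/C.
E + v×B = (970, -1.05×10⁴, 0) N/C.
F = q(E + v×B) = (1.602×10⁻¹⁹ C)·(970, -1.05×10⁴, 0) = (1.55×10⁻¹⁶, -1.69×10⁻¹⁵, 0) N.
|F| = 1.69×10⁻¹⁵ N.

|F| ≈ 1.69×10⁻¹⁵ N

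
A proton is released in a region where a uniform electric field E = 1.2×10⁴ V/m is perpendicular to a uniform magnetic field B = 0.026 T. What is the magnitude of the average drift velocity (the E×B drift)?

v_d ≈ 4.6×10⁵ m/s

The steady drift has the magnetic force balancing the electric force, so v_d = E/B.
v_d = 1.2×10⁴/0.026 = 4.6×10⁵ m/s.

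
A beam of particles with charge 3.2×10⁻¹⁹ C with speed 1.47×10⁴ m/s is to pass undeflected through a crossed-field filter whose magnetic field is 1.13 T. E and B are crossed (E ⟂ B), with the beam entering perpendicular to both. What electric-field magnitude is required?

E = 1.66×10⁴ V/m

For straight-line motion qE = qvB, so E = vB.
E = 1.47×10⁴ × 1.13 = 1.66×10⁴ V/m.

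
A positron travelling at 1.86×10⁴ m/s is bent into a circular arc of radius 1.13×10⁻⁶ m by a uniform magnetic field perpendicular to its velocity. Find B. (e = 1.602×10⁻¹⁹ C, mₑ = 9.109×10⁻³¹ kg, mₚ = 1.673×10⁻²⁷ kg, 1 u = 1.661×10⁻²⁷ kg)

B ≈ 0.0936 T

From |q|vB = mv²/r, B = mv/(|q|r).
B = (9.109×10⁻³¹)(1.86×10⁴)/((1.602×10⁻¹⁹)(1.13×10⁻⁶)) ≈ 0.0936 T.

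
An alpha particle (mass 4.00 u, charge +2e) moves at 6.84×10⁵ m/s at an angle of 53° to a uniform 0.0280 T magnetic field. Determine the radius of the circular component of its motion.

r ≈ 0.405 m

v⊥ = v sinθ = 6.84×10⁵·sin53° ≈ 5.463×10⁵ m/s.
r = m v⊥/(|q|B) = (6.644×10⁻²⁷)(5.463×10⁵)/((3.204×10⁻¹⁹)(0.0280)) ≈ 0.405 m.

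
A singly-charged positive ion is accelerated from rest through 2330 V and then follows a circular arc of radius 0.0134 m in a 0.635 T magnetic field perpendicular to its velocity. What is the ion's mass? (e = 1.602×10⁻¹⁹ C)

m ≈ 2.49×10⁻²⁷ kg

Combine |q|V = ½mv² and r = mv/(|q|B): eliminate v to get m = qB²r²/(2V).
m = (1.602×10⁻¹⁹)(0.635)²(0.0134)²/(2·2330) ≈ 2.49×10⁻²⁷ kg.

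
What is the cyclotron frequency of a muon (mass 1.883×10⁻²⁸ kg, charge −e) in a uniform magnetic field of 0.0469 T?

f ≈ 6.35×10⁶ Hz

f = |q|B/(2πm).
f = (1.602×10⁻¹⁹)(0.0469)/(2π·1.883×10⁻²⁸) ≈ 6.35×10⁶ Hz.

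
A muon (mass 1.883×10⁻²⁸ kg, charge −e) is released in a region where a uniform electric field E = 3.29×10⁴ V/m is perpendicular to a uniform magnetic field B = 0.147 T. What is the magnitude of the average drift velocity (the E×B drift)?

v_d ≈ 2.24×10⁵ m/s

The E×B drift speed is v_d = E/B.
v_d = 3.29×10⁴/0.147 = 2.24×10⁵ m/s.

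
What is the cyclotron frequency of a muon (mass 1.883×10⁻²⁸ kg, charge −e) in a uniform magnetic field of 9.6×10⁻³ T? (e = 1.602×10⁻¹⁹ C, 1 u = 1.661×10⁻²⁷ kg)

f = |q|B/(2πm).
f = (1.602×10⁻¹⁹)(9.6×10⁻³)/(2π·1.883×10⁻²⁸) ≈ 1.3×10⁶ Hz.

f ≈ 1.3×10⁶ Hz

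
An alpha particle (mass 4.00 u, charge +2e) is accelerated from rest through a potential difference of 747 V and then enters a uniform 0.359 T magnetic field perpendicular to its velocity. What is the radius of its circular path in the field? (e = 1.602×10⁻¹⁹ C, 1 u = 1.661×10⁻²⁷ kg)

r ≈ 0.0155 m

Acceleration: |q|V = ½mv² ⇒ v = √(2|q|V/m) = √(2·3.204×10⁻¹⁹·747/6.644×10⁻²⁷) ≈ 2.684×10⁵ m/s.
In the field: r = mv/(|q|B) = (6.644×10⁻²⁷)(2.684×10⁵)/((3.204×10⁻¹⁹)(0.359)) ≈ 0.0155 m.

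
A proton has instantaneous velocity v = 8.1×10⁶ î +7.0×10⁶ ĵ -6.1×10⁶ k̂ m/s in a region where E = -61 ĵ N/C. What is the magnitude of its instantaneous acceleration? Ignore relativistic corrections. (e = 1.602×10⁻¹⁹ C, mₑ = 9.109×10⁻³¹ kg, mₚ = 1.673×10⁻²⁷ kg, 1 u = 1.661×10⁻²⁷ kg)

Only an electric field acts, so F = qE = (1.602×10⁻¹⁹ C)·(0, -61.0, 0) = (0, -9.77×10⁻¹⁸, 0) N.
|a| = |F|/m = 9.772×10⁻¹⁸/1.673×10⁻²⁷ ≈ 5.84×10⁹ m/s².

|a| ≈ 5.84×10⁹ m/s²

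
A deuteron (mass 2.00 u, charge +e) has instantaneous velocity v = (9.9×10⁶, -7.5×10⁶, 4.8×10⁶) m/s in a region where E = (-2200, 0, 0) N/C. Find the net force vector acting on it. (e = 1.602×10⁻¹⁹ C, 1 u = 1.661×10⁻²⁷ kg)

Only an electric field acts, so F = qE = (1.602×10⁻¹⁹ C)·(-2200, 0, 0) = (-3.52×10⁻¹⁶, 0, 0) N.

F ≈ (-3.52×10⁻¹⁶, 0, 0) N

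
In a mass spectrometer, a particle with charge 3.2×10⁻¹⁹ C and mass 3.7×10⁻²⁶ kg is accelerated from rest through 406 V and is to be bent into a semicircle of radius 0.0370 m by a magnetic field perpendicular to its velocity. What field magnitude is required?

v = √(2|q|V/m) = √(2·3.2×10⁻¹⁹·406/3.7×10⁻²⁶) ≈ 8.380×10⁴ m/s.
B = mv/(|q|r) = (3.7×10⁻²⁶)(8.380×10⁴)/((3.2×10⁻¹⁹)(0.0370)) ≈ 0.262 T.

B ≈ 0.262 T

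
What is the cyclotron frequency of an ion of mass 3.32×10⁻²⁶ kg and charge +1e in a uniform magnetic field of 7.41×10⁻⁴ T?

f ≈ 569 Hz

f = |q|B/(2πm).
f = (1.602×10⁻¹⁹)(7.41×10⁻⁴)/(2π·3.32×10⁻²⁶) ≈ 569 Hz.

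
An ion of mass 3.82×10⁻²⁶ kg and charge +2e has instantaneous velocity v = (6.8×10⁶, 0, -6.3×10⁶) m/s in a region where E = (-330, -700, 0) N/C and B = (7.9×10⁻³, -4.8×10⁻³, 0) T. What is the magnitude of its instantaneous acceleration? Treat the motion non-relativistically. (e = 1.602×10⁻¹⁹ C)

v×B = (-3.02×10⁴, -4.98×10⁴, -3.26×10⁴) N/C.
E + v×B = (-3.06×10⁴, -5.05×10⁴, -3.26×10⁴) N/C.
F = q(E + v×B) = (3.204×10⁻¹⁹ C)·(-3.06×10⁴, -5.05×10⁴, -3.26×10⁴) = (-9.79×10⁻¹⁵, -1.62×10⁻¹⁴, -1.05×10⁻¹⁴) N.
|a| = |F|/m = 2.161×10⁻¹⁴/3.82×10⁻²⁶ ≈ 5.66×10¹¹ m/s².

|a| ≈ 5.66×10¹¹ m/s²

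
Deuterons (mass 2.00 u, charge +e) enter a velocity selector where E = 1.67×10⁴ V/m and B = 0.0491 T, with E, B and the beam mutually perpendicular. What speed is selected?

Zero net Lorentz force requires |qE| = |q v×B|, i.e. E = vB.
v = E/B = 1.67×10⁴/0.0491 = 3.40×10⁵ m/s.

v = 3.40×10⁵ m/s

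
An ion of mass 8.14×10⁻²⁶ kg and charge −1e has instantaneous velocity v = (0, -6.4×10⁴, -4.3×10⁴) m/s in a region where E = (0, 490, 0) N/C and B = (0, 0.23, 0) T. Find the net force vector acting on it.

v×B = (9890, 0, 0) N/C.
E + v×B = (9890, 490, 0) N/C.
F = q(E + v×B) = (−1.602×10⁻¹⁹ C)·(9890, 490, 0) = (-1.58×10⁻¹⁵, -7.85×10⁻¹⁷, 0) N.

F ≈ (-1.58×10⁻¹⁵, -7.85×10⁻¹⁷, 0) N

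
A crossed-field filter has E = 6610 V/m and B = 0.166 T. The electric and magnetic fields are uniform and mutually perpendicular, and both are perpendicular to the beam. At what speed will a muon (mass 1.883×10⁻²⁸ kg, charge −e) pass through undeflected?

Zero net Lorentz force requires |qE| = |q v×B|, i.e. E = vB.
v = E/B = 6610/0.166 = 3.98×10⁴ m/s.

v = 3.98×10⁴ m/s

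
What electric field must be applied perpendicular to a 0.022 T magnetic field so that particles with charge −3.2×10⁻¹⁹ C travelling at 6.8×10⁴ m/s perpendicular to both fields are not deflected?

For straight-line motion qE = qvB, so E = vB.
E = 6.8×10⁴ × 0.022 = 1500 V/m.

E = 1500 V/m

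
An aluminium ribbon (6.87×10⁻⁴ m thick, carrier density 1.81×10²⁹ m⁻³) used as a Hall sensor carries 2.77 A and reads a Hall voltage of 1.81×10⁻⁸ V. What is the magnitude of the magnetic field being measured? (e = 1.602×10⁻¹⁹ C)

B ≈ 0.130 T

From V_H = IB/(n e t), B = V_H n e t / I.
B = (1.81×10⁻⁸)(1.81×10²⁹)(1.602×10⁻¹⁹)(6.87×10⁻⁴)/2.77 ≈ 0.130 T.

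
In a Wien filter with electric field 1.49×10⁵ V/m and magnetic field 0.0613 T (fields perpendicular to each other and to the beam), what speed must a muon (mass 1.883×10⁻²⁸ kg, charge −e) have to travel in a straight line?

v = 2.43×10⁶ m/s

Straight-line motion ⇒ electric and magnetic forces cancel, so E = vB.
v = E/B = 1.49×10⁵/0.0613 = 2.43×10⁶ m/s.
The result is independent of the particle's charge and mass.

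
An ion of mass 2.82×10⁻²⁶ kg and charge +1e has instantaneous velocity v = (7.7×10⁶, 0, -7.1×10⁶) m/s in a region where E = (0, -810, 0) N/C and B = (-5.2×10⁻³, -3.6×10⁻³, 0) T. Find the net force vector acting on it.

F ≈ (-4.09×10⁻¹⁵, 5.78×10⁻¹⁵, -4.44×10⁻¹⁵) N

v×B = (-2.56×10⁴, 3.69×10⁴, -2.77×10⁴) N/C.
E + v×B = (-2.56×10⁴, 3.61×10⁴, -2.77×10⁴) N/C.
F = q(E + v×B) = (1.602×10⁻¹⁹ C)·(-2.56×10⁴, 3.61×10⁴, -2.77×10⁴) = (-4.09×10⁻¹⁵, 5.78×10⁻¹⁵, -4.44×10⁻¹⁵) N.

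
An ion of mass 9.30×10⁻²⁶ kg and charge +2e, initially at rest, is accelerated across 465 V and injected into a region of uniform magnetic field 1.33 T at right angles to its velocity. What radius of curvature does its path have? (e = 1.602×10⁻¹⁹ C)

r ≈ 0.0124 m

Acceleration: |q|V = ½mv² ⇒ v = √(2|q|V/m) = √(2·3.204×10⁻¹⁹·465/9.30×10⁻²⁶) ≈ 5.660×10⁴ m/s.
In the field: r = mv/(|q|B) = (9.30×10⁻²⁶)(5.660×10⁴)/((3.204×10⁻¹⁹)(1.33)) ≈ 0.0124 m.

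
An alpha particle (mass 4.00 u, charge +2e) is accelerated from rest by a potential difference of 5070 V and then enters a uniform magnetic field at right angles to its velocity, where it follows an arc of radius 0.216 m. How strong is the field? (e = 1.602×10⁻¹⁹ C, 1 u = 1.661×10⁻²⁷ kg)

B ≈ 0.0671 T

v = √(2|q|V/m) = √(2·3.204×10⁻¹⁹·5070/6.644×10⁻²⁷) ≈ 6.993×10⁵ m/s.
B = mv/(|q|r) = (6.644×10⁻²⁷)(6.993×10⁵)/((3.204×10⁻¹⁹)(0.216)) ≈ 0.0671 T.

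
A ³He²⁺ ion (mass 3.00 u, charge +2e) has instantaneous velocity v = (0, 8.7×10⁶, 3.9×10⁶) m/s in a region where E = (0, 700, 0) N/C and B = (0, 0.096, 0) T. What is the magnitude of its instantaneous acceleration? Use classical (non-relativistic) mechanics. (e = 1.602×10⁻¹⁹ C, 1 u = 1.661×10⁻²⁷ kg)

v×B = (-3.74×10⁵, 0, 0) N/C.
E + v×B = (-3.74×10⁵, 700, 0) N/C.
F = q(E + v×B) = (3.204×10⁻¹⁹ C)·(-3.74×10⁵, 700, 0) = (-1.20×10⁻¹³, 2.24×10⁻¹⁶, 0) N.
|a| = |F|/m = 1.200×10⁻¹³/4.983×10⁻²⁷ ≈ 2.41×10¹³ m/s².

|a| ≈ 2.41×10¹³ m/s²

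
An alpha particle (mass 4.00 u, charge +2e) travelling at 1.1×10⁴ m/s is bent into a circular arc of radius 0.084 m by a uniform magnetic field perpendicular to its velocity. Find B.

From |q|vB = mv²/r, B = mv/(|q|r).
B = (6.644×10⁻²⁷)(1.1×10⁴)/((3.204×10⁻¹⁹)(0.084)) ≈ 2.7×10⁻³ T.

B ≈ 2.7×10⁻³ T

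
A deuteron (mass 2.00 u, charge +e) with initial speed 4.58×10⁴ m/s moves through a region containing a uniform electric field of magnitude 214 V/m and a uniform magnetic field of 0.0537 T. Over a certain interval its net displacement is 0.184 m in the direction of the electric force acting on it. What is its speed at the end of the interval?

B does no work; ΔKE = |q|E d.
½mv_f² = ½mv₀² + |q|Ed = ½(3.322×10⁻²⁷)(4.58×10⁴)² + (1.602×10⁻¹⁹)(214)(0.184) ≈ 3.484×10⁻¹⁸ J + 6.308×10⁻¹⁸ J ≈ 9.792×10⁻¹⁸ J.
v_f = √(2·9.792×10⁻¹⁸/3.322×10⁻²⁷) ≈ 7.68×10⁴ m/s.

v_f ≈ 7.68×10⁴ m/s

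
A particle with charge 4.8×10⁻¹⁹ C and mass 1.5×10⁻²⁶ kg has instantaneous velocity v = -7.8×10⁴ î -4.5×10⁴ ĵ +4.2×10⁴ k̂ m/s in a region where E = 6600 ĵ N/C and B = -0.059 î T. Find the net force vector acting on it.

F ≈ (0, 1.98×10⁻¹⁵, -1.27×10⁻¹⁵) N

v×B = (0, -2480, -2660) N/C.
E + v×B = (0, 4120, -2660) N/C.
F = q(E + v×B) = (4.8×10⁻¹⁹ C)·(0, 4120, -2660) = (0, 1.98×10⁻¹⁵, -1.27×10⁻¹⁵) N.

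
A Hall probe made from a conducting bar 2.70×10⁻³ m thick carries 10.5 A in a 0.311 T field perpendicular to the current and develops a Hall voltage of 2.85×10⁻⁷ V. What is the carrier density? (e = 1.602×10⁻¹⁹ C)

n ≈ 2.65×10²⁸ m⁻³

From V_H = IB/(n e t), n = IB/(V_H e t).
n = (10.5)(0.311)/((2.85×10⁻⁷)(1.602×10⁻¹⁹)(2.70×10⁻³)) ≈ 2.65×10²⁸ m⁻³.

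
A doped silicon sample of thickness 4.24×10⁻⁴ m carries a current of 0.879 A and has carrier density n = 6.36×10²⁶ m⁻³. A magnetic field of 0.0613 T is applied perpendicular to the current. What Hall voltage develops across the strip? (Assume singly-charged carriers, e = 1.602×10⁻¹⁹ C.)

V_H ≈ 1.25×10⁻⁶ V

V_H = IB/(n e t).
V_H = (0.879)(0.0613)/((6.36×10²⁶)(1.602×10⁻¹⁹)(4.24×10⁻⁴)) ≈ 1.25×10⁻⁶ V.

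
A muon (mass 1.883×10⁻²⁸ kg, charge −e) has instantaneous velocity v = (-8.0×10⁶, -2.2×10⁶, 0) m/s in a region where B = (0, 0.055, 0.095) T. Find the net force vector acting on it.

v×B = (-2.09×10⁵, 7.60×10⁵, -4.40×10⁵) N/C.
F = q v×B = (−1.602×10⁻¹⁹ C)·(-2.09×10⁵, 7.60×10⁵, -4.40×10⁵) = (3.35×10⁻¹⁴, -1.22×10⁻¹³, 7.05×10⁻¹⁴) N.

F ≈ (3.35×10⁻¹⁴, -1.22×10⁻¹³, 7.05×10⁻¹⁴) N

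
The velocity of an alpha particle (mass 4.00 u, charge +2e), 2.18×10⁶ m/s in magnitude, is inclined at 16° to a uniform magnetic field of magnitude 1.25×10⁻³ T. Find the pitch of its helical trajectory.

v∥ = v cosθ = 2.18×10⁶·cos16° ≈ 2.096×10⁶ m/s.
T = 2πm/(|q|B) = 2π(6.644×10⁻²⁷)/((3.204×10⁻¹⁹)(1.25×10⁻³)) ≈ 1.042×10⁻⁴ s.
pitch = v∥ T = (2.096×10⁶)(1.042×10⁻⁴) ≈ 218 m.

p ≈ 218 m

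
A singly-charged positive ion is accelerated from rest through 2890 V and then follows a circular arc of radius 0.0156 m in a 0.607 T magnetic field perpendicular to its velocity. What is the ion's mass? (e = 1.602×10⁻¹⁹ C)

Combine |q|V = ½mv² and r = mv/(|q|B): eliminate v to get m = qB²r²/(2V).
m = (1.602×10⁻¹⁹)(0.607)²(0.0156)²/(2·2890) ≈ 2.49×10⁻²⁷ kg.

m ≈ 2.49×10⁻²⁷ kg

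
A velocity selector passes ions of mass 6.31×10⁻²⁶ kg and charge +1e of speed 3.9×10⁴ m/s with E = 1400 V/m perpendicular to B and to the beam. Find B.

B = 0.036 T

Balance of forces in the selector: qE = qvB ⇒ B = E/v.
B = 1400/3.9×10⁴ = 0.036 T.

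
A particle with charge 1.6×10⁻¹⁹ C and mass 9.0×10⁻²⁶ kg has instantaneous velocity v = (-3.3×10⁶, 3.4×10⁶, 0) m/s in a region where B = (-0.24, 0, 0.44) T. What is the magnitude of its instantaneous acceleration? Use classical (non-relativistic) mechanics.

|a| ≈ 3.98×10¹² m/s²

v×B = (1.50×10⁶, 1.45×10⁶, 8.16×10⁵) N/C.
F = q v×B = (1.6×10⁻¹⁹ C)·(1.50×10⁶, 1.45×10⁶, 8.16×10⁵) = (2.39×10⁻¹³, 2.32×10⁻¹³, 1.31×10⁻¹³) N.
|a| = |F|/m = 3.582×10⁻¹³/9.0×10⁻²⁶ ≈ 3.98×10¹² m/s².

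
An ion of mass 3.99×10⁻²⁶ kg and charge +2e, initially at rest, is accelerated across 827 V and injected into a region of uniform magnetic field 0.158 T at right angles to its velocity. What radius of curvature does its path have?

r ≈ 0.0908 m

Acceleration: |q|V = ½mv² ⇒ v = √(2|q|V/m) = √(2·3.204×10⁻¹⁹·827/3.99×10⁻²⁶) ≈ 1.152×10⁵ m/s.
In the field: r = mv/(|q|B) = (3.99×10⁻²⁶)(1.152×10⁵)/((3.204×10⁻¹⁹)(0.158)) ≈ 0.0908 m.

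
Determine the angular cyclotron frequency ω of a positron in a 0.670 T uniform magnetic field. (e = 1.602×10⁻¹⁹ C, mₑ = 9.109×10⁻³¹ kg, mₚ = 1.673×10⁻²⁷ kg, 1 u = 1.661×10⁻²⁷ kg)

ω ≈ 1.18×10¹¹ rad/s

ω = |q|B/m.
ω = (1.602×10⁻¹⁹)(0.670)/9.109×10⁻³¹ ≈ 1.18×10¹¹ rad/s.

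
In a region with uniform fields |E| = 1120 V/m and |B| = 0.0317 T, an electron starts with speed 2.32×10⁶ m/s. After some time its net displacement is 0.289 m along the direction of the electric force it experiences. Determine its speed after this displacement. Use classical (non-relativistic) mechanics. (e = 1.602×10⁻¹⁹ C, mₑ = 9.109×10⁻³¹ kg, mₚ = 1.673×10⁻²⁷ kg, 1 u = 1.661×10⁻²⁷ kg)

v_f ≈ 1.09×10⁷ m/s

B does no work; ΔKE = |q|E d.
½mv_f² = ½mv₀² + |q|Ed = ½(9.109×10⁻³¹)(2.32×10⁶)² + (1.602×10⁻¹⁹)(1120)(0.289) ≈ 2.451×10⁻¹⁸ J + 5.185×10⁻¹⁷ J ≈ 5.430×10⁻¹⁷ J.
v_f = √(2·5.430×10⁻¹⁷/9.109×10⁻³¹) ≈ 1.09×10⁷ m/s.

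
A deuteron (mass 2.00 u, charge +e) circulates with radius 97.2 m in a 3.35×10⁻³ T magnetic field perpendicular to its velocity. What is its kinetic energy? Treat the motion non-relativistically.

KE ≈ 4.10×10⁻¹³ J

v = |q|Br/m, then KE = ½mv² = (qBr)²/(2m).
v = (1.602×10⁻¹⁹)(3.35×10⁻³)(97.2)/3.322×10⁻²⁷ ≈ 1.570×10⁷ m/s.
KE = ½(3.322×10⁻²⁷)(1.570×10⁷)² ≈ 4.10×10⁻¹³ J.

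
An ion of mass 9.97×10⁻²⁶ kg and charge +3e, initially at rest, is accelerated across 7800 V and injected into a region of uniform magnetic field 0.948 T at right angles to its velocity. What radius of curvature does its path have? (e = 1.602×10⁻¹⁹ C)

r ≈ 0.0600 m

Acceleration: |q|V = ½mv² ⇒ v = √(2|q|V/m) = √(2·4.806×10⁻¹⁹·7800/9.97×10⁻²⁶) ≈ 2.742×10⁵ m/s.
In the field: r = mv/(|q|B) = (9.97×10⁻²⁶)(2.742×10⁵)/((4.806×10⁻¹⁹)(0.948)) ≈ 0.0600 m.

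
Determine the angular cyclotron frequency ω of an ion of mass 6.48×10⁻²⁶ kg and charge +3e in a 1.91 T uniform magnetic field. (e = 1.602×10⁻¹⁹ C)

ω ≈ 1.42×10⁷ rad/s

ω = |q|B/m.
ω = (4.806×10⁻¹⁹)(1.91)/6.48×10⁻²⁶ ≈ 1.42×10⁷ rad/s.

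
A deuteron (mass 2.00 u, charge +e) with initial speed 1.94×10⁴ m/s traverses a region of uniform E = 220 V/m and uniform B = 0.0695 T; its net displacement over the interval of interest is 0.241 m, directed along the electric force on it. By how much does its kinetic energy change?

ΔKE ≈ 8.49×10⁻¹⁸ J

The magnetic force is always ⟂ v and does no work; only the electric force changes KE.
ΔKE = F_E · d = |q|E d = (1.602×10⁻¹⁹)(220)(0.241) ≈ 8.49×10⁻¹⁸ J.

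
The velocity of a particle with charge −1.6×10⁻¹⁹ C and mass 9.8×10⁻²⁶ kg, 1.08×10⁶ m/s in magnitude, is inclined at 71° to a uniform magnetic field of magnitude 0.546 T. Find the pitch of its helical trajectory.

v∥ = v cosθ = 1.08×10⁶·cos71° ≈ 3.516×10⁵ m/s.
T = 2πm/(|q|B) = 2π(9.8×10⁻²⁶)/((1.6×10⁻¹⁹)(0.546)) ≈ 7.048×10⁻⁶ s.
pitch = v∥ T = (3.516×10⁵)(7.048×10⁻⁶) ≈ 2.48 m.

p ≈ 2.48 m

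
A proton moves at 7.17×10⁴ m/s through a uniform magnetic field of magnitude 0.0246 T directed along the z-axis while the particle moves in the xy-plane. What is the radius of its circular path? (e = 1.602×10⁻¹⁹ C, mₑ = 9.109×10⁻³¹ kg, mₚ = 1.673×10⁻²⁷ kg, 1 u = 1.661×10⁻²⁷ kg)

The magnetic force provides the centripetal force: |q|vB = mv²/r.
r = mv/(|q|B) = (1.673×10⁻²⁷)(7.17×10⁴)/((1.602×10⁻¹⁹)(0.0246)) ≈ 0.0304 m.

r ≈ 0.0304 m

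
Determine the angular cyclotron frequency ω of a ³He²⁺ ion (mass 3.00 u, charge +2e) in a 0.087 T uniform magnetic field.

ω ≈ 5.6×10⁶ rad/s

ω = |q|B/m.
ω = (3.204×10⁻¹⁹)(0.087)/4.983×10⁻²⁷ ≈ 5.6×10⁶ rad/s.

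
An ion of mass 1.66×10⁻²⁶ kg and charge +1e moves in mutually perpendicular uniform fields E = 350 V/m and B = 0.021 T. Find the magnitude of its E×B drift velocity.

In crossed fields the guiding centre drifts at v_d = |E×B|/B² = E/B, independent of charge and mass.
v_d = 350/0.021 = 1.7×10⁴ m/s.

v_d ≈ 1.7×10⁴ m/s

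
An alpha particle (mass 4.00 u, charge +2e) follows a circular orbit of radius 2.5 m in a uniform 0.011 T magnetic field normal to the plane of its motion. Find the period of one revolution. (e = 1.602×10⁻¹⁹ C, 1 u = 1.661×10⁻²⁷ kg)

T ≈ 1.2×10⁻⁵ s

The cyclotron period depends only on m, q, B: T = 2πm/(|q|B).
T = 2π(6.644×10⁻²⁷)/((3.204×10⁻¹⁹)(0.011)) ≈ 1.2×10⁻⁵ s.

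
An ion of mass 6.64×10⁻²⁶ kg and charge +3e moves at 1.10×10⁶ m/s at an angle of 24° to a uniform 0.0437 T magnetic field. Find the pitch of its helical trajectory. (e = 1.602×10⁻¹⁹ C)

v∥ = v cosθ = 1.10×10⁶·cos24° ≈ 1.005×10⁶ m/s.
T = 2πm/(|q|B) = 2π(6.64×10⁻²⁶)/((4.806×10⁻¹⁹)(0.0437)) ≈ 1.986×10⁻⁵ s.
pitch = v∥ T = (1.005×10⁶)(1.986×10⁻⁵) ≈ 20.0 m.

p ≈ 20.0 m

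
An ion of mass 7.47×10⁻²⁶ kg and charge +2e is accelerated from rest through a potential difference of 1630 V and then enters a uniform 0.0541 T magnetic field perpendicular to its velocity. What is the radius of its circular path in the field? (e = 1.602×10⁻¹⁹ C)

Acceleration: |q|V = ½mv² ⇒ v = √(2|q|V/m) = √(2·3.204×10⁻¹⁹·1630/7.47×10⁻²⁶) ≈ 1.182×10⁵ m/s.
In the field: r = mv/(|q|B) = (7.47×10⁻²⁶)(1.182×10⁵)/((3.204×10⁻¹⁹)(0.0541)) ≈ 0.510 m.

r ≈ 0.510 m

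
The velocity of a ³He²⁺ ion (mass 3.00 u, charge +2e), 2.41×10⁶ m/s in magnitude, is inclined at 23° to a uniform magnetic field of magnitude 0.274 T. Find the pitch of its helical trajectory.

p ≈ 0.791 m

v∥ = v cosθ = 2.41×10⁶·cos23° ≈ 2.218×10⁶ m/s.
T = 2πm/(|q|B) = 2π(4.983×10⁻²⁷)/((3.204×10⁻¹⁹)(0.274)) ≈ 3.566×10⁻⁷ s.
pitch = v∥ T = (2.218×10⁶)(3.566×10⁻⁷) ≈ 0.791 m.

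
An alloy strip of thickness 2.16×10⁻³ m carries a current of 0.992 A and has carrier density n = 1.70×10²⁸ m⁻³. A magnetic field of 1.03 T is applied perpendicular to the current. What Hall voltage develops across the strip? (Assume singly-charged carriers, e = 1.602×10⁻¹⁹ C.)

V_H = IB/(n e t).
V_H = (0.992)(1.03)/((1.70×10²⁸)(1.602×10⁻¹⁹)(2.16×10⁻³)) ≈ 1.74×10⁻⁷ V.

V_H ≈ 1.74×10⁻⁷ V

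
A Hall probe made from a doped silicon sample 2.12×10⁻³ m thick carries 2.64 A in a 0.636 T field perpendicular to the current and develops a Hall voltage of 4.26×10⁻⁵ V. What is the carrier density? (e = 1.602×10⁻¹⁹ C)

n ≈ 1.16×10²⁶ m⁻³

From V_H = IB/(n e t), n = IB/(V_H e t).
n = (2.64)(0.636)/((4.26×10⁻⁵)(1.602×10⁻¹⁹)(2.12×10⁻³)) ≈ 1.16×10²⁶ m⁻³.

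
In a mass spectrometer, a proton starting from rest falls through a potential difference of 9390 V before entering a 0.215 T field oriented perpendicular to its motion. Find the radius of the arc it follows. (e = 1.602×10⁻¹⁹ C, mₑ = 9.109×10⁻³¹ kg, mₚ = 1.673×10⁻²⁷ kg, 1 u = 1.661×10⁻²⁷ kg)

r ≈ 0.0651 m

Acceleration: |q|V = ½mv² ⇒ v = √(2|q|V/m) = √(2·1.602×10⁻¹⁹·9390/1.673×10⁻²⁷) ≈ 1.341×10⁶ m/s.
In the field: r = mv/(|q|B) = (1.673×10⁻²⁷)(1.341×10⁶)/((1.602×10⁻¹⁹)(0.215)) ≈ 0.0651 m.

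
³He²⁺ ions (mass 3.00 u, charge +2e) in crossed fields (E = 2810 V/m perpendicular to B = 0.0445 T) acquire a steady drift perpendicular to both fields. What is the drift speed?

v_d ≈ 6.31×10⁴ m/s

The steady drift has the magnetic force balancing the electric force, so v_d = E/B.
v_d = 2810/0.0445 = 6.31×10⁴ m/s.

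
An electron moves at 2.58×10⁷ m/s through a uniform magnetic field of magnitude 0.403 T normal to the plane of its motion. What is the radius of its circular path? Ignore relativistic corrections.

The magnetic force provides the centripetal force: |q|vB = mv²/r.
r = mv/(|q|B) = (9.109×10⁻³¹)(2.58×10⁷)/((1.602×10⁻¹⁹)(0.403)) ≈ 3.64×10⁻⁴ m.

r ≈ 3.64×10⁻⁴ m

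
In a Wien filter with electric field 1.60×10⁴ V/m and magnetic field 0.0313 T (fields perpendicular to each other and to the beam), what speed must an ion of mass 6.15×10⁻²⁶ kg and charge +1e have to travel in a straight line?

v = 5.11×10⁵ m/s

Zero net Lorentz force requires |qE| = |q v×B|, i.e. E = vB.
v = E/B = 1.60×10⁴/0.0313 = 5.11×10⁵ m/s.
The result is independent of the particle's charge and mass.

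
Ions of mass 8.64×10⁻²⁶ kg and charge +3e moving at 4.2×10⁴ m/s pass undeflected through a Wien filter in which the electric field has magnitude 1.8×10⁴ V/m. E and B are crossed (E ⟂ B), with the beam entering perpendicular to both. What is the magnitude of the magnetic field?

B = 0.43 T

Balance of forces in the selector: qE = qvB ⇒ B = E/v.
B = 1.8×10⁴/4.2×10⁴ = 0.43 T.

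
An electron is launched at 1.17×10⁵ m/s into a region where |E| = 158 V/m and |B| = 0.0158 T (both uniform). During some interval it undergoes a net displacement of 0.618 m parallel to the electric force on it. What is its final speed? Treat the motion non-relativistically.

v_f ≈ 5.86×10⁶ m/s

B does no work; ΔKE = |q|E d.
½mv_f² = ½mv₀² + |q|Ed = ½(9.109×10⁻³¹)(1.17×10⁵)² + (1.602×10⁻¹⁹)(158)(0.618) ≈ 6.235×10⁻²¹ J + 1.564×10⁻¹⁷ J ≈ 1.565×10⁻¹⁷ J.
v_f = √(2·1.565×10⁻¹⁷/9.109×10⁻³¹) ≈ 5.86×10⁶ m/s.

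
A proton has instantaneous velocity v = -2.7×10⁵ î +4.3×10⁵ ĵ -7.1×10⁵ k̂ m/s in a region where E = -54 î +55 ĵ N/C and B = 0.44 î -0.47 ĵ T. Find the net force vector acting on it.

F ≈ (-5.35×10⁻¹⁴, -5.00×10⁻¹⁴, -9.98×10⁻¹⁵) N

v×B = (-3.34×10⁵, -3.12×10⁵, -6.23×10⁴) N/C.
E + v×B = (-3.34×10⁵, -3.12×10⁵, -6.23×10⁴) N/C.
F = q(E + v×B) = (1.602×10⁻¹⁹ C)·(-3.34×10⁵, -3.12×10⁵, -6.23×10⁴) = (-5.35×10⁻¹⁴, -5.00×10⁻¹⁴, -9.98×10⁻¹⁵) N.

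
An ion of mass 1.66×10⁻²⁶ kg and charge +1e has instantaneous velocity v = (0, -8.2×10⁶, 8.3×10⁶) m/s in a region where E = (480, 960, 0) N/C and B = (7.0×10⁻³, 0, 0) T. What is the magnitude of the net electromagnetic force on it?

|F| ≈ 1.32×10⁻¹⁴ N

v×B = (0, 5.81×10⁴, 5.74×10⁴) N/C.
E + v×B = (480, 5.91×10⁴, 5.74×10⁴) N/C.
F = q(E + v×B) = (1.602×10⁻¹⁹ C)·(480, 5.91×10⁴, 5.74×10⁴) = (7.69×10⁻¹⁷, 9.46×10⁻¹⁵, 9.20×10⁻¹⁵) N.
|F| = 1.32×10⁻¹⁴ N.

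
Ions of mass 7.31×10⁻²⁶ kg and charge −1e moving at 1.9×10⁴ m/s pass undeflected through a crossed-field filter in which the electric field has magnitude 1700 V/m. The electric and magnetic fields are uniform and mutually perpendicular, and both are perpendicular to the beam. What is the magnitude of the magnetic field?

B = 0.089 T

Balance of forces in the selector: qE = qvB ⇒ B = E/v.
B = 1700/1.9×10⁴ = 0.089 T.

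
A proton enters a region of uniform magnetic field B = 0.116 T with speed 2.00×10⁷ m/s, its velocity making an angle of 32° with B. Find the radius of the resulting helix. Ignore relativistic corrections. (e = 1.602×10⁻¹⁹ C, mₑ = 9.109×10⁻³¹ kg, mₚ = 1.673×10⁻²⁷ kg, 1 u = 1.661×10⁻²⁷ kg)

r ≈ 0.954 m

v⊥ = v sinθ = 2.00×10⁷·sin32° ≈ 1.060×10⁷ m/s.
r = m v⊥/(|q|B) = (1.673×10⁻²⁷)(1.060×10⁷)/((1.602×10⁻¹⁹)(0.116)) ≈ 0.954 m.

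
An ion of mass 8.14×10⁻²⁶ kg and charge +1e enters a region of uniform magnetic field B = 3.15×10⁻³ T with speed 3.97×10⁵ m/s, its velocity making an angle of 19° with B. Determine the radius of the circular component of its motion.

v⊥ = v sinθ = 3.97×10⁵·sin19° ≈ 1.293×10⁵ m/s.
r = m v⊥/(|q|B) = (8.14×10⁻²⁶)(1.293×10⁵)/((1.602×10⁻¹⁹)(3.15×10⁻³)) ≈ 20.8 m.

r ≈ 20.8 m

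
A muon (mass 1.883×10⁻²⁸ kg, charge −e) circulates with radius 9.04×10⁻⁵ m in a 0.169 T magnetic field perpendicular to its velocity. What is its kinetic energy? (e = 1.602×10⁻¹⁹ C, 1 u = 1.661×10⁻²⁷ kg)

KE ≈ 0.0993 eV

v = |q|Br/m, then KE = ½mv² = (qBr)²/(2m).
v = (1.602×10⁻¹⁹)(0.169)(9.04×10⁻⁵)/1.883×10⁻²⁸ ≈ 1.300×10⁴ m/s.
KE = ½(1.883×10⁻²⁸)(1.300×10⁴)² ≈ 1.59×10⁻²⁰ J = 0.0993 eV.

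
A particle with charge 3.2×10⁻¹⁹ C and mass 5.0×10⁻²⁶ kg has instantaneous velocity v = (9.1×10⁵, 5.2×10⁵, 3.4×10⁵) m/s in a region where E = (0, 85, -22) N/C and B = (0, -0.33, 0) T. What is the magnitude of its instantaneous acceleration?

v×B = (1.12×10⁵, 0, -3.00×10⁵) N/C.
E + v×B = (1.12×10⁵, 85.0, -3.00×10⁵) N/C.
F = q(E + v×B) = (3.2×10⁻¹⁹ C)·(1.12×10⁵, 85.0, -3.00×10⁵) = (3.59×10⁻¹⁴, 2.72×10⁻¹⁷, -9.61×10⁻¹⁴) N.
|a| = |F|/m = 1.026×10⁻¹³/5.0×10⁻²⁶ ≈ 2.05×10¹² m/s².

|a| ≈ 2.05×10¹² m/s²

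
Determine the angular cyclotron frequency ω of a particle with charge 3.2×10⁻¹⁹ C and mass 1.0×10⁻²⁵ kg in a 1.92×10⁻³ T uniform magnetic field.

ω = |q|B/m.
ω = (3.2×10⁻¹⁹)(1.92×10⁻³)/1.0×10⁻²⁵ ≈ 6140 rad/s.

ω ≈ 6140 rad/s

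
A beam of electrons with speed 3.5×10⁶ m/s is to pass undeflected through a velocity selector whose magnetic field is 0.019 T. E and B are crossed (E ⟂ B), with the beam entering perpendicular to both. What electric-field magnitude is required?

For straight-line motion qE = qvB, so E = vB.
E = 3.5×10⁶ × 0.019 = 6.6×10⁴ V/m.

E = 6.6×10⁴ V/m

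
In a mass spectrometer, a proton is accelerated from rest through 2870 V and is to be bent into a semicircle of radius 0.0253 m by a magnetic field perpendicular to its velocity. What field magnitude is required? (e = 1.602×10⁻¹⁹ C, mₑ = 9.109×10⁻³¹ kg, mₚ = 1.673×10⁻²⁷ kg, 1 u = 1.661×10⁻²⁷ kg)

v = √(2|q|V/m) = √(2·1.602×10⁻¹⁹·2870/1.673×10⁻²⁷) ≈ 7.414×10⁵ m/s.
B = mv/(|q|r) = (1.673×10⁻²⁷)(7.414×10⁵)/((1.602×10⁻¹⁹)(0.0253)) ≈ 0.306 T.

B ≈ 0.306 T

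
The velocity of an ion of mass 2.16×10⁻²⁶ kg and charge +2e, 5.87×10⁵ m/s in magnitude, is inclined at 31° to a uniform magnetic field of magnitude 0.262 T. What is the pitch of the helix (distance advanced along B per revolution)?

v∥ = v cosθ = 5.87×10⁵·cos31° ≈ 5.032×10⁵ m/s.
T = 2πm/(|q|B) = 2π(2.16×10⁻²⁶)/((3.204×10⁻¹⁹)(0.262)) ≈ 1.617×10⁻⁶ s.
pitch = v∥ T = (5.032×10⁵)(1.617×10⁻⁶) ≈ 0.813 m.

p ≈ 0.813 m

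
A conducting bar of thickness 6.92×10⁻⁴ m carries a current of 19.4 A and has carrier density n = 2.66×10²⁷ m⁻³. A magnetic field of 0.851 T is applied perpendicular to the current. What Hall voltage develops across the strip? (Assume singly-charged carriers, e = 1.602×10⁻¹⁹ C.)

V_H = IB/(n e t).
V_H = (19.4)(0.851)/((2.66×10²⁷)(1.602×10⁻¹⁹)(6.92×10⁻⁴)) ≈ 5.60×10⁻⁵ V.

V_H ≈ 5.60×10⁻⁵ V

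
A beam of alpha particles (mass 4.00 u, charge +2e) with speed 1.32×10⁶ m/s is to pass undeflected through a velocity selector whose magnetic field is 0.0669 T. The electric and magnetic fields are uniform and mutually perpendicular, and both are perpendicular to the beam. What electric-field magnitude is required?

For straight-line motion qE = qvB, so E = vB.
E = 1.32×10⁶ × 0.0669 = 8.83×10⁴ V/m.

E = 8.83×10⁴ V/m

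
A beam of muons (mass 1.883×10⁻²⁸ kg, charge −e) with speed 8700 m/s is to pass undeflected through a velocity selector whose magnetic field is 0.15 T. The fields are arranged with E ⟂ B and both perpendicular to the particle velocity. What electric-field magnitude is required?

For straight-line motion qE = qvB, so E = vB.
E = 8700 × 0.15 = 1300 V/m.

E = 1300 V/m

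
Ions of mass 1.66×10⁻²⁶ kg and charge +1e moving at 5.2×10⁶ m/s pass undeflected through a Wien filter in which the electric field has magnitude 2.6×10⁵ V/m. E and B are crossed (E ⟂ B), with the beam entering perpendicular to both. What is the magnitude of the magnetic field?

B = 0.050 T

Balance of forces in the selector: qE = qvB ⇒ B = E/v.
B = 2.6×10⁵/5.2×10⁶ = 0.050 T.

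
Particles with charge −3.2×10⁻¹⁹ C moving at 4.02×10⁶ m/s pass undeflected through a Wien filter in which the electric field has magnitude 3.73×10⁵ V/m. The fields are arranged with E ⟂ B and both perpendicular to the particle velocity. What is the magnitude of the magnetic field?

Balance of forces in the selector: qE = qvB ⇒ B = E/v.
B = 3.73×10⁵/4.02×10⁶ = 0.0928 T.

B = 0.0928 T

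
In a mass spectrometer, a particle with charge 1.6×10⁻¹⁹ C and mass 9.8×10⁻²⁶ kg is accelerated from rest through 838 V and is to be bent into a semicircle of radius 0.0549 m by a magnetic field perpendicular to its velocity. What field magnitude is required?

B ≈ 0.584 T

v = √(2|q|V/m) = √(2·1.6×10⁻¹⁹·838/9.8×10⁻²⁶) ≈ 5.231×10⁴ m/s.
B = mv/(|q|r) = (9.8×10⁻²⁶)(5.231×10⁴)/((1.6×10⁻¹⁹)(0.0549)) ≈ 0.584 T.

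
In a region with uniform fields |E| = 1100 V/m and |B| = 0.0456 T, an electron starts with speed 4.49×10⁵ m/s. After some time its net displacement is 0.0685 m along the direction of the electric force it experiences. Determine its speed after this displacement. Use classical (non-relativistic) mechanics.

B does no work; ΔKE = |q|E d.
½mv_f² = ½mv₀² + |q|Ed = ½(9.109×10⁻³¹)(4.49×10⁵)² + (1.602×10⁻¹⁹)(1100)(0.0685) ≈ 9.182×10⁻²⁰ J + 1.207×10⁻¹⁷ J ≈ 1.216×10⁻¹⁷ J.
v_f = √(2·1.216×10⁻¹⁷/9.109×10⁻³¹) ≈ 5.17×10⁶ m/s.

v_f ≈ 5.17×10⁶ m/s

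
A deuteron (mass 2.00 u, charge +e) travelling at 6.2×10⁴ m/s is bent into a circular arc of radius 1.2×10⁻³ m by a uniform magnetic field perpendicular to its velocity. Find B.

From |q|vB = mv²/r, B = mv/(|q|r).
B = (3.322×10⁻²⁷)(6.2×10⁴)/((1.602×10⁻¹⁹)(1.2×10⁻³)) ≈ 1.1 T.

B ≈ 1.1 T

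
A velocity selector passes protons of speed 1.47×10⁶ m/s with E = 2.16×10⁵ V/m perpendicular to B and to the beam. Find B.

Balance of forces in the selector: qE = qvB ⇒ B = E/v.
B = 2.16×10⁵/1.47×10⁶ = 0.147 T.

B = 0.147 T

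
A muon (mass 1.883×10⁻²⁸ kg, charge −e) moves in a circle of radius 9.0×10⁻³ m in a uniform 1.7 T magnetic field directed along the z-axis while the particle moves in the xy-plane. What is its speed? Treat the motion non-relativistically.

v ≈ 1.3×10⁷ m/s

From |q|vB = mv²/r, v = |q|Br/m.
v = (1.602×10⁻¹⁹)(1.7)(9.0×10⁻³)/1.883×10⁻²⁸ ≈ 1.3×10⁷ m/s.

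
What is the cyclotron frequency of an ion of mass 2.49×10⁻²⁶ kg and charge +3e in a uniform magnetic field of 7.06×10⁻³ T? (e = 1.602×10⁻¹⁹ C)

f ≈ 2.17×10⁴ Hz

f = |q|B/(2πm).
f = (4.806×10⁻¹⁹)(7.06×10⁻³)/(2π·2.49×10⁻²⁶) ≈ 2.17×10⁴ Hz.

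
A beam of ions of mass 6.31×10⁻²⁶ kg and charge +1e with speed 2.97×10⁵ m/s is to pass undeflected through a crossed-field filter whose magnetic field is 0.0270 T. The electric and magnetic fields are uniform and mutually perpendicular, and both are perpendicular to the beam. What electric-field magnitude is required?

For straight-line motion qE = qvB, so E = vB.
E = 2.97×10⁵ × 0.0270 = 8020 V/m.

E = 8020 V/m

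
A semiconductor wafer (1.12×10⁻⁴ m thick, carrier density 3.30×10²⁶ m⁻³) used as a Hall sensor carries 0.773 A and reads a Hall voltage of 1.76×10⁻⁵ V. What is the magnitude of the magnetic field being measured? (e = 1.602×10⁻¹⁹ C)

B ≈ 0.135 T

From V_H = IB/(n e t), B = V_H n e t / I.
B = (1.76×10⁻⁵)(3.30×10²⁶)(1.602×10⁻¹⁹)(1.12×10⁻⁴)/0.773 ≈ 0.135 T.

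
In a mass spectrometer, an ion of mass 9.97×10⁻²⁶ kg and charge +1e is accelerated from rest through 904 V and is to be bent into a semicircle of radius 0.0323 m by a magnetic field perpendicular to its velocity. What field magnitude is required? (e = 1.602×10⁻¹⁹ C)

B ≈ 1.04 T

v = √(2|q|V/m) = √(2·1.602×10⁻¹⁹·904/9.97×10⁻²⁶) ≈ 5.390×10⁴ m/s.
B = mv/(|q|r) = (9.97×10⁻²⁶)(5.390×10⁴)/((1.602×10⁻¹⁹)(0.0323)) ≈ 1.04 T.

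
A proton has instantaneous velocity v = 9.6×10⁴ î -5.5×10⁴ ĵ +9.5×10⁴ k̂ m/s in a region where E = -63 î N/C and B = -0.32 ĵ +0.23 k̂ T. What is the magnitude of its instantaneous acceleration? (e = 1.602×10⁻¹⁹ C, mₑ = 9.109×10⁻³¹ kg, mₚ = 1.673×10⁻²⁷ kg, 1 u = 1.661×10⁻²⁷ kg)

v×B = (1.78×10⁴, -2.21×10⁴, -3.07×10⁴) N/C.
E + v×B = (1.77×10⁴, -2.21×10⁴, -3.07×10⁴) N/C.
F = q(E + v×B) = (1.602×10⁻¹⁹ C)·(1.77×10⁴, -2.21×10⁴, -3.07×10⁴) = (2.83×10⁻¹⁵, -3.54×10⁻¹⁵, -4.92×10⁻¹⁵) N.
|a| = |F|/m = 6.690×10⁻¹⁵/1.673×10⁻²⁷ ≈ 4.00×10¹² m/s².

|a| ≈ 4.00×10¹² m/s²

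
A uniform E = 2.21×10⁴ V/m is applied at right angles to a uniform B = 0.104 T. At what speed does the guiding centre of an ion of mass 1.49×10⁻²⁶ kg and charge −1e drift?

The steady drift has the magnetic force balancing the electric force, so v_d = E/B.
v_d = 2.21×10⁴/0.104 = 2.12×10⁵ m/s.

v_d ≈ 2.12×10⁵ m/s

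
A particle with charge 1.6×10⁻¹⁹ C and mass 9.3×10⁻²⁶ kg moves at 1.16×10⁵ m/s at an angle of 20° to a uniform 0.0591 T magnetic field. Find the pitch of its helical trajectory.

v∥ = v cosθ = 1.16×10⁵·cos20° ≈ 1.090×10⁵ m/s.
T = 2πm/(|q|B) = 2π(9.3×10⁻²⁶)/((1.6×10⁻¹⁹)(0.0591)) ≈ 6.180×10⁻⁵ s.
pitch = v∥ T = (1.090×10⁵)(6.180×10⁻⁵) ≈ 6.74 m.

p ≈ 6.74 m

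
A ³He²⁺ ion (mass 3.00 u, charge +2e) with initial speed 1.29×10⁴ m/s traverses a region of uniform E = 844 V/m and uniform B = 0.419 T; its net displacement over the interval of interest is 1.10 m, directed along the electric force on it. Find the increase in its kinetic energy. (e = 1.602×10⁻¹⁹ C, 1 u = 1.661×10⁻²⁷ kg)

The magnetic force is always ⟂ v and does no work; only the electric force changes KE.
ΔKE = F_E · d = |q|E d = (3.204×10⁻¹⁹)(844)(1.10) ≈ 2.97×10⁻¹⁶ J.

ΔKE ≈ 2.97×10⁻¹⁶ J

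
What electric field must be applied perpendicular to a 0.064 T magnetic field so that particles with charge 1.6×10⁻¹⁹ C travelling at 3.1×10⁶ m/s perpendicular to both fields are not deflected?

For straight-line motion qE = qvB, so E = vB.
E = 3.1×10⁶ × 0.064 = 2.0×10⁵ V/m.

E = 2.0×10⁵ V/m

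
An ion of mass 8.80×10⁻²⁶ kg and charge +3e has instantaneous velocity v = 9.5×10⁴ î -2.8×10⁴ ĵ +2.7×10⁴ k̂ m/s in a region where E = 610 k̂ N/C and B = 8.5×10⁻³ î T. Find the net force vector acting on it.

v×B = (0, 230, 238) N/C.
E + v×B = (0, 230, 848) N/C.
F = q(E + v×B) = (4.806×10⁻¹⁹ C)·(0, 230, 848) = (0, 1.10×10⁻¹⁶, 4.08×10⁻¹⁶) N.

F ≈ (0, 1.10×10⁻¹⁶, 4.08×10⁻¹⁶) N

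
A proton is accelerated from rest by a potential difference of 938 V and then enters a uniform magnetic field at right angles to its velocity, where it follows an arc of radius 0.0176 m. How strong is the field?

v = √(2|q|V/m) = √(2·1.602×10⁻¹⁹·938/1.673×10⁻²⁷) ≈ 4.238×10⁵ m/s.
B = mv/(|q|r) = (1.673×10⁻²⁷)(4.238×10⁵)/((1.602×10⁻¹⁹)(0.0176)) ≈ 0.251 T.

B ≈ 0.251 T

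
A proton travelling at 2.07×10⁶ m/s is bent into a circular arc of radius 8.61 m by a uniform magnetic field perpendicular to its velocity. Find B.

From |q|vB = mv²/r, B = mv/(|q|r).
B = (1.673×10⁻²⁷)(2.07×10⁶)/((1.602×10⁻¹⁹)(8.61)) ≈ 2.51×10⁻³ T.

B ≈ 2.51×10⁻³ T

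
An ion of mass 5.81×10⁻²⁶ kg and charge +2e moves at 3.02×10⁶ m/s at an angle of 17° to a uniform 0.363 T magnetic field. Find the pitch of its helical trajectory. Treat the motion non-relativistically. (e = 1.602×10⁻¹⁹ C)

p ≈ 9.06 m

v∥ = v cosθ = 3.02×10⁶·cos17° ≈ 2.888×10⁶ m/s.
T = 2πm/(|q|B) = 2π(5.81×10⁻²⁶)/((3.204×10⁻¹⁹)(0.363)) ≈ 3.139×10⁻⁶ s.
pitch = v∥ T = (2.888×10⁶)(3.139×10⁻⁶) ≈ 9.06 m.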